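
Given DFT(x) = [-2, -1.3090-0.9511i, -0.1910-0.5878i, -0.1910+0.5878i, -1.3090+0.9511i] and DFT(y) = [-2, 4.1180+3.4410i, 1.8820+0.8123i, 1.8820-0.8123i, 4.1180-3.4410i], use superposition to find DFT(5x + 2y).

By linearity: DFT(5x + 2y) = 5·DFT(x) + 2·DFT(y)
= 5·[-2, -1.3090-0.9511i, -0.1910-0.5878i, -0.1910+0.5878i, -1.3090+0.9511i] + 2·[-2, 4.1180+3.4410i, 1.8820+0.8123i, 1.8820-0.8123i, 4.1180-3.4410i]

Computing element-wise:
Z[0] = 5·(-2) + 2·(-2) = -14
Z[1] = 5·(-1.3090-0.9511i) + 2·(4.1180+3.4410i) = 1.6910+2.1265i
Z[2] = 5·(-0.1910-0.5878i) + 2·(1.8820+0.8123i) = 2.8090-1.3144i
Z[3] = 5·(-0.1910+0.5878i) + 2·(1.8820-0.8123i) = 2.8090+1.3144i
Z[4] = 5·(-1.3090+0.9511i) + 2·(4.1180-3.4410i) = 1.6910-2.1265i

DFT(5x + 2y) = 5·X + 2·Y = [-14, 1.6910+2.1265i, 2.8090-1.3144i, 2.8090+1.3144i, 1.6910-2.1265i]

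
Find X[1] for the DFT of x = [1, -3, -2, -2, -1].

X[1] = Σ(n=0 to 4) x[n] · ω_5^(1n) where ω_5 = e^(-2πi/5)
= (1)·ω_5^0 + (-3)·ω_5^1 + (-2)·ω_5^2 + (-2)·ω_5^3 + (-1)·ω_5^4

X[1] = 3.0000+1.9021i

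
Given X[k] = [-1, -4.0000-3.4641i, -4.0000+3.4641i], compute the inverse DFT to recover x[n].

x[n] = (1/3) Σ(k=0 to 2) X[k] · e^(2πikn/3)

Computing each x[n]:
x[0] = -3
x[1] = 3
x[2] = -1

x = [-3, 3, -1]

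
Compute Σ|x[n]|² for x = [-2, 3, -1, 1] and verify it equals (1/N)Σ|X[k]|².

Time domain:
Σ|x[n]|² = |-2|² + |3|² + |-1|² + |1|² = 15.0000

Frequency domain:
(1/4)Σ|X[k]|² = (1/4)(|1|² + |-1-2i|² + |-7|² + |-1+2i|²) = (1/4)·60.0000 = 15.0000

Both sides agree, confirming Parseval's theorem.

Σ|x[n]|² = (1/N)Σ|X[k]|² = 15.0000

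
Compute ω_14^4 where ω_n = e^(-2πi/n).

ω_14^4 = e^(-2πi·4/14)
= cos(-2π·4/14) + i·sin(-2π·4/14)
= cos(-8π/14) + i·sin(-8π/14)

ω_14^4 = cos(-8π/14) + i·sin(-8π/14) = -0.2225-0.9749i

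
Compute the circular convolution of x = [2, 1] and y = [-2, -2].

(x ⊛ y)[n] = Σ(m=0 to 1) x[m] · y[(n-m) mod 2]

Computing each output sample:
(x ⊛ y)[0] = -6
(x ⊛ y)[1] = -6

x ⊛ y = [-6, -6]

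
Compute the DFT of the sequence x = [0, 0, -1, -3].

X[k] = Σ(n=0 to 3) x[n] · ω_4^(nk)
where ω_4 = e^(-2πi/4)

Computing each X[k]:
X[0] = -4
X[1] = 1-3i
X[2] = 2
X[3] = 1+3i

X = [-4, 1-3i, 2, 1+3i]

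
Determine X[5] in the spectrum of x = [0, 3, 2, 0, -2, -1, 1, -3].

X[5] = Σ(n=0 to 7) x[n] · ω_8^(5n) where ω_8 = e^(-2πi/8)
= (0)·ω_8^0 + (3)·ω_8^5 + (2)·ω_8^10 + (0)·ω_8^15 + (-2)·ω_8^20 + (-1)·ω_8^25 + (1)·ω_8^30 + (-3)·ω_8^35

X[5] = 1.2929+3.9497i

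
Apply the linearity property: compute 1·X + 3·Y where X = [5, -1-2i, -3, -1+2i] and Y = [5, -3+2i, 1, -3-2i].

By linearity: DFT(1x + 3y) = 1·DFT(x) + 3·DFT(y)
= 1·[5, -1-2i, -3, -1+2i] + 3·[5, -3+2i, 1, -3-2i]

Computing element-wise:
Z[0] = 1·(5) + 3·(5) = 20
Z[1] = 1·(-1-2i) + 3·(-3+2i) = -10+4i
Z[2] = 1·(-3) + 3·(1) = 0
Z[3] = 1·(-1+2i) + 3·(-3-2i) = -10-4i

DFT(1x + 3y) = 1·X + 3·Y = [20, -10+4i, 0, -10-4i]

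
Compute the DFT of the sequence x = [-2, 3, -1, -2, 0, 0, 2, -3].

X[k] = Σ(n=0 to 7) x[n] · ω_8^(nk)
where ω_8 = e^(-2πi/8)

Computing each X[k]:
X[0] = -3
X[1] = -0.5858+0.1716i
X[2] = -3-8i
X[3] = -3.4142-5.8284i
X[4] = 1
X[5] = -3.4142+5.8284i
X[6] = -3+8i
X[7] = -0.5858-0.1716i

X = [-3, -0.5858+0.1716i, -3-8i, -3.4142-5.8284i, 1, -3.4142+5.8284i, -3+8i, -0.5858-0.1716i]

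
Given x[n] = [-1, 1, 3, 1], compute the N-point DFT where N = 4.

X[k] = Σ(n=0 to 3) x[n] · ω_4^(nk)
where ω_4 = e^(-2πi/4)

Computing each X[k]:
X[0] = 4
X[1] = -4
X[2] = 0
X[3] = -4

X = [4, -4, 0, -4]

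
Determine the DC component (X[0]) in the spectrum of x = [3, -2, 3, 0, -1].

X[0] = Σ(n=0 to 4) x[n] · ω_5^0 = Σ x[n]
= (3) + (-2) + (3) + (0) + (-1)

X[0] = 3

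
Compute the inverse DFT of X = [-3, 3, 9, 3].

x[n] = (1/4) Σ(k=0 to 3) X[k] · e^(2πikn/4)

Computing each x[n]:
x[0] = 3
x[1] = -3
x[2] = 0
x[3] = -3

x = [3, -3, 0, -3]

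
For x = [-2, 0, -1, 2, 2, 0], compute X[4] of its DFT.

X[4] = Σ(n=0 to 5) x[n] · ω_6^(4n) where ω_6 = e^(-2πi/6)
= (-2)·ω_6^0 + (0)·ω_6^4 + (-1)·ω_6^8 + (2)·ω_6^12 + (2)·ω_6^16 + (0)·ω_6^20

X[4] = -0.5000+2.5981i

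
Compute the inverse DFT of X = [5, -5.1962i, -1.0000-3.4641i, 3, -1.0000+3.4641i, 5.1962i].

x[n] = (1/6) Σ(k=0 to 5) X[k] · e^(2πikn/6)

Computing each x[n]:
x[0] = 1
x[1] = 3
x[2] = 2
x[3] = 0
x[4] = 1
x[5] = -2

x = [1, 3, 2, 0, 1, -2]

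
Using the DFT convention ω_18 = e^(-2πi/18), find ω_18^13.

ω_18^13 = e^(-2πi·13/18)
= cos(-2π·13/18) + i·sin(-2π·13/18)
= cos(-26π/18) + i·sin(-26π/18)

ω_18^13 = cos(-26π/18) + i·sin(-26π/18) = -0.1736+0.9848i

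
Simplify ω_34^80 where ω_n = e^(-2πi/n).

Since ω_34^34 = 1, powers reduce modulo 34.
80 mod 34 = 12
So ω_34^80 = ω_34^12 = e^(-2πi·12/34)

ω_34^80 = ω_34^12 = -0.6026-0.7980i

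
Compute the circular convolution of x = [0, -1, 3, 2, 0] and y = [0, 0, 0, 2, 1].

(x ⊛ y)[n] = Σ(m=0 to 4) x[m] · y[(n-m) mod 5]

Computing each output sample:
(x ⊛ y)[0] = 5
(x ⊛ y)[1] = 7
(x ⊛ y)[2] = 2
(x ⊛ y)[3] = 0
(x ⊛ y)[4] = -2

x ⊛ y = [5, 7, 2, 0, -2]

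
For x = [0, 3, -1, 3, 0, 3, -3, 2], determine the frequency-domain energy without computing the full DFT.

Parseval: Σ|x[n]|² = (1/N)Σ|X[k]|², so Σ|X[k]|² = N·Σ|x[n]|² = 8·41.0000

Σ|X[k]|² = N·Σ|x[n]|² = 8·41.0000 = 328.0000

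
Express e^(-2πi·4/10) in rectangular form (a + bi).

ω_10^4 = e^(-2πi·4/10)
= cos(-2π·4/10) + i·sin(-2π·4/10)
= cos(-8π/10) + i·sin(-8π/10)

ω_10^4 = cos(-8π/10) + i·sin(-8π/10) = -0.8090-0.5878i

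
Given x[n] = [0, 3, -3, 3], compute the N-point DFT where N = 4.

X[k] = Σ(n=0 to 3) x[n] · ω_4^(nk)
where ω_4 = e^(-2πi/4)

Computing each X[k]:
X[0] = 3
X[1] = 3
X[2] = -9
X[3] = 3

X = [3, 3, -9, 3]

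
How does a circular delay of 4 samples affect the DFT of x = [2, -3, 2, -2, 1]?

Time shift by 4: X_shifted[k] = ω_5^(4k) · X[k]
Shifted x = [-3, 2, -2, 1, 2]

DFT(x[n-4]) = [0, -0.9549+1.7634i, -6.5451-2.8532i, -6.5451+2.8532i, -0.9549-1.7634i]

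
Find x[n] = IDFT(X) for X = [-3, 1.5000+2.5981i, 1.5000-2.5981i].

x[n] = (1/3) Σ(k=0 to 2) X[k] · e^(2πikn/3)

Computing each x[n]:
x[0] = 0
x[1] = -3
x[2] = 0

x = [0, -3, 0]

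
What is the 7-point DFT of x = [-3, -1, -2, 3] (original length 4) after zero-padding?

Original 4-point DFT: [-3, -1+4i, -7, -1-4i]
Zero-padded 7-point DFT provides frequency interpolation.

DFT_7([x, 0, ...]) = [-3, -5.8814+1.4300i, 0.8949+2.4527i, -4.0136-4.0546i, -4.0136+4.0546i, 0.8949-2.4527i, -5.8814-1.4300i]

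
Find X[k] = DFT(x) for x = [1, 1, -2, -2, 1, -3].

X[k] = Σ(n=0 to 5) x[n] · ω_6^(nk)
where ω_6 = e^(-2πi/6)

Computing each X[k]:
X[0] = -4
X[1] = 2.5000-0.8660i
X[2] = 0.5000-6.0622i
X[3] = 4
X[4] = 0.5000+6.0622i
X[5] = 2.5000+0.8660i

X = [-4, 2.5000-0.8660i, 0.5000-6.0622i, 4, 0.5000+6.0622i, 2.5000+0.8660i]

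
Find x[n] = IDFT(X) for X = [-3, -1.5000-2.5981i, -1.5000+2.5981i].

x[n] = (1/3) Σ(k=0 to 2) X[k] · e^(2πikn/3)

Computing each x[n]:
x[0] = -2
x[1] = 1
x[2] = -2

x = [-2, 1, -2]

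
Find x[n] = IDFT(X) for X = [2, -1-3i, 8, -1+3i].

x[n] = (1/4) Σ(k=0 to 3) X[k] · e^(2πikn/4)

Computing each x[n]:
x[0] = 2
x[1] = 0
x[2] = 3
x[3] = -3

x = [2, 0, 3, -3]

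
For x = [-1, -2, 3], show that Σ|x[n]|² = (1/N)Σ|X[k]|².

Time domain:
Σ|x[n]|² = |-1|² + |-2|² + |3|² = 14.0000

Frequency domain:
(1/3)Σ|X[k]|² = (1/3)(|0|² + |-1.5000+4.3301i|² + |-1.5000-4.3301i|²) = (1/3)·42.0000 = 14.0000

Both sides agree, confirming Parseval's theorem.

Σ|x[n]|² = (1/N)Σ|X[k]|² = 14.0000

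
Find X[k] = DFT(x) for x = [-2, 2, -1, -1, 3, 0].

X[k] = Σ(n=0 to 5) x[n] · ω_6^(nk)
where ω_6 = e^(-2πi/6)

Computing each X[k]:
X[0] = 1
X[1] = -1.0000+1.7321i
X[2] = -5.0000-5.1962i
X[3] = -1
X[4] = -5.0000+5.1962i
X[5] = -1.0000-1.7321i

X = [1, -1.0000+1.7321i, -5.0000-5.1962i, -1, -5.0000+5.1962i, -1.0000-1.7321i]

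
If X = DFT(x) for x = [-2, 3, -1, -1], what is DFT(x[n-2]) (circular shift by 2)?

Time shift by 2: X_shifted[k] = ω_4^(2k) · X[k]
Shifted x = [-1, -1, -2, 3]

DFT(x[n-2]) = [-1, 1+4i, -5, 1-4i]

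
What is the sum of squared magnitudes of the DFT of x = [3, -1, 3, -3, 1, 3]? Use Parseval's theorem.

Parseval: Σ|x[n]|² = (1/N)Σ|X[k]|², so Σ|X[k]|² = N·Σ|x[n]|² = 6·38.0000

Σ|X[k]|² = N·Σ|x[n]|² = 6·38.0000 = 228.0000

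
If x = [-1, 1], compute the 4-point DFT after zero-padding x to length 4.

Original 2-point DFT: [0, -2]
Zero-padded 4-point DFT provides frequency interpolation.

DFT_4([x, 0, ...]) = [0, -1-1i, -2, -1+1i]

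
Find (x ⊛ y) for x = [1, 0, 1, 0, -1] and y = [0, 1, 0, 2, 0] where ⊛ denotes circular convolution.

(x ⊛ y)[n] = Σ(m=0 to 4) x[m] · y[(n-m) mod 5]

Computing each output sample:
(x ⊛ y)[0] = 1
(x ⊛ y)[1] = 1
(x ⊛ y)[2] = -2
(x ⊛ y)[3] = 3
(x ⊛ y)[4] = 0

x ⊛ y = [1, 1, -2, 3, 0]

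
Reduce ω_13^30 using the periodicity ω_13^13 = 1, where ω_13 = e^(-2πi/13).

Since ω_13^13 = 1, powers reduce modulo 13.
30 mod 13 = 4
So ω_13^30 = ω_13^4 = e^(-2πi·4/13)

ω_13^30 = ω_13^4 = -0.3546-0.9350i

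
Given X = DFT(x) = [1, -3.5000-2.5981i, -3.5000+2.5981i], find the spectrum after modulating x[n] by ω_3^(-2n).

Modulation property: DFT(ω_3^(-2n)·x[n]) = X[(k-2) mod 3], so circularly shift X by 2 positions.

X[k-2] = [-3.5000-2.5981i, -3.5000+2.5981i, 1]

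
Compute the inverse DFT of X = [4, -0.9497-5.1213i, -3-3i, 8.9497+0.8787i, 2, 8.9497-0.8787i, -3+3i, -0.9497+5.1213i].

x[n] = (1/8) Σ(k=0 to 7) X[k] · e^(2πikn/8)

Computing each x[n]:
x[0] = 2
x[1] = 0
x[2] = 3
x[3] = 2
x[4] = -2
x[5] = 2
x[6] = 0
x[7] = -3

x = [2, 0, 3, 2, -2, 2, 0, -3]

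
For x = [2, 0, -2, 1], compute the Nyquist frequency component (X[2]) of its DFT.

X[2] = Σ(n=0 to 3) x[n] · ω_4^(2n) where ω_4 = e^(-2πi/4)
= (2)·ω_4^0 + (0)·ω_4^2 + (-2)·ω_4^4 + (1)·ω_4^6

X[2] = -1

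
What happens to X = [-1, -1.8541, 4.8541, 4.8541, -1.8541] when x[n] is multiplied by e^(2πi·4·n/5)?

Modulation property: DFT(ω_5^(-4n)·x[n]) = X[(k-4) mod 5], so circularly shift X by 4 positions.

X[k-4] = [-1.8541, 4.8541, 4.8541, -1.8541, -1]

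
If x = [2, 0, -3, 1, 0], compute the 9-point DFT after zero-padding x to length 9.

Original 5-point DFT: [0, 3.6180+2.3511i, 1.3820-3.8042i, 1.3820+3.8042i, 3.6180-2.3511i]
Zero-padded 9-point DFT provides frequency interpolation.

DFT_9([x, 0, ...]) = [0, 0.9791+2.0884i, 4.3191+1.8921i, 4.5000-2.5981i, -0.7981-2.7944i, -0.7981+2.7944i, 4.5000+2.5981i, 4.3191-1.8921i, 0.9791-2.0884i]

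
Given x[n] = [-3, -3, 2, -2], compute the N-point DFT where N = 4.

X[k] = Σ(n=0 to 3) x[n] · ω_4^(nk)
where ω_4 = e^(-2πi/4)

Computing each X[k]:
X[0] = -6
X[1] = -5+1i
X[2] = 4
X[3] = -5-1i

X = [-6, -5+1i, 4, -5-1i]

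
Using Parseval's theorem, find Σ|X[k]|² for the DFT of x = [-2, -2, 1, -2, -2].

Parseval: Σ|x[n]|² = (1/N)Σ|X[k]|², so Σ|X[k]|² = N·Σ|x[n]|² = 5·17.0000

Σ|X[k]|² = N·Σ|x[n]|² = 5·17.0000 = 85.0000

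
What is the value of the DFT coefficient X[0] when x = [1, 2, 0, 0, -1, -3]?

X[0] = Σ(n=0 to 5) x[n] · ω_6^0 = Σ x[n]
= (1) + (2) + (0) + (0) + (-1) + (-3)

X[0] = -1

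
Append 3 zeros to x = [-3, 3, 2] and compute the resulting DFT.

Original 3-point DFT: [2, -5.5000-0.8660i, -5.5000+0.8660i]
Zero-padded 6-point DFT provides frequency interpolation.

DFT_6([x, 0, ...]) = [2, -2.5000-4.3301i, -5.5000-0.8660i, -4, -5.5000+0.8660i, -2.5000+4.3301i]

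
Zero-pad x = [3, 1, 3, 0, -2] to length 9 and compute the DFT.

Original 5-point DFT: [5, 0.2639-4.6165i, 4.7361+1.0898i, 4.7361-1.0898i, 0.2639+4.6165i]
Zero-padded 9-point DFT provides frequency interpolation.

DFT_9([x, 0, ...]) = [5, 6.1664-2.9132i, -1.1775-3.2964i, 2.0000+3.4641i, 4.0111-0.3833i, 4.0111+0.3833i, 2.0000-3.4641i, -1.1775+3.2964i, 6.1664+2.9132i]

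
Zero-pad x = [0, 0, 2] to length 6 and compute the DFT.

Original 3-point DFT: [2, -1.0000+1.7321i, -1.0000-1.7321i]
Zero-padded 6-point DFT provides frequency interpolation.

DFT_6([x, 0, ...]) = [2, -1.0000-1.7321i, -1.0000+1.7321i, 2, -1.0000-1.7321i, -1.0000+1.7321i]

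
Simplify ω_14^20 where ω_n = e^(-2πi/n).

Since ω_14^14 = 1, powers reduce modulo 14.
20 mod 14 = 6
So ω_14^20 = ω_14^6 = e^(-2πi·6/14)

ω_14^20 = ω_14^6 = -0.9010-0.4339i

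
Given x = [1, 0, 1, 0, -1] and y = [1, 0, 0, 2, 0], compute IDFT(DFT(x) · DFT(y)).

(x ⊛ y)[n] = Σ(m=0 to 4) x[m] · y[(n-m) mod 5]

Computing each output sample:
(x ⊛ y)[0] = 3
(x ⊛ y)[1] = 0
(x ⊛ y)[2] = -1
(x ⊛ y)[3] = 2
(x ⊛ y)[4] = -1

x ⊛ y = [3, 0, -1, 2, -1]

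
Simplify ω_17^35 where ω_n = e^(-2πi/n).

Since ω_17^17 = 1, powers reduce modulo 17.
35 mod 17 = 1
So ω_17^35 = ω_17^1 = e^(-2πi·1/17)

ω_17^35 = ω_17^1 = 0.9325-0.3612i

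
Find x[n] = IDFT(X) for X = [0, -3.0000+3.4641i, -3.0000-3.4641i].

x[n] = (1/3) Σ(k=0 to 2) X[k] · e^(2πikn/3)

Computing each x[n]:
x[0] = -2
x[1] = -1
x[2] = 3

x = [-2, -1, 3]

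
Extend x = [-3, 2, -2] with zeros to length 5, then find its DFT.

Original 3-point DFT: [-3, -3.0000-3.4641i, -3.0000+3.4641i]
Zero-padded 5-point DFT provides frequency interpolation.

DFT_5([x, 0, ...]) = [-3, -0.7639-0.7265i, -5.2361-3.0777i, -5.2361+3.0777i, -0.7639+0.7265i]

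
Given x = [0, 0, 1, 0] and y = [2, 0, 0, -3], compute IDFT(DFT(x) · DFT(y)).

(x ⊛ y)[n] = Σ(m=0 to 3) x[m] · y[(n-m) mod 4]

Computing each output sample:
(x ⊛ y)[0] = 0
(x ⊛ y)[1] = -3
(x ⊛ y)[2] = 2
(x ⊛ y)[3] = 0

x ⊛ y = [0, -3, 2, 0]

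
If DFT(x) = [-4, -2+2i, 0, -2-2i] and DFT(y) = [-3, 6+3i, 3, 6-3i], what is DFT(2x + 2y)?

By linearity: DFT(2x + 2y) = 2·DFT(x) + 2·DFT(y)
= 2·[-4, -2+2i, 0, -2-2i] + 2·[-3, 6+3i, 3, 6-3i]

Computing element-wise:
Z[0] = 2·(-4) + 2·(-3) = -14
Z[1] = 2·(-2+2i) + 2·(6+3i) = 8+10i
Z[2] = 2·(0) + 2·(3) = 6
Z[3] = 2·(-2-2i) + 2·(6-3i) = 8-10i

DFT(2x + 2y) = 2·X + 2·Y = [-14, 8+10i, 6, 8-10i]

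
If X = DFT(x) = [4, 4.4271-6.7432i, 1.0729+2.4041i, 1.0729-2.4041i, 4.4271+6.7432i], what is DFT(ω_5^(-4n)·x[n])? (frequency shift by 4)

Modulation property: DFT(ω_5^(-4n)·x[n]) = X[(k-4) mod 5], so circularly shift X by 4 positions.

X[k-4] = [4.4271-6.7432i, 1.0729+2.4041i, 1.0729-2.4041i, 4.4271+6.7432i, 4]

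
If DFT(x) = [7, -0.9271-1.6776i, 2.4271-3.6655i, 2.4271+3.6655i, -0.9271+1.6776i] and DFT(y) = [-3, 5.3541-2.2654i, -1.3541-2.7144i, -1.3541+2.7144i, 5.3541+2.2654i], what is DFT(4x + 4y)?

By linearity: DFT(4x + 4y) = 4·DFT(x) + 4·DFT(y)
= 4·[7, -0.9271-1.6776i, 2.4271-3.6655i, 2.4271+3.6655i, -0.9271+1.6776i] + 4·[-3, 5.3541-2.2654i, -1.3541-2.7144i, -1.3541+2.7144i, 5.3541+2.2654i]

Computing element-wise:
Z[0] = 4·(7) + 4·(-3) = 16
Z[1] = 4·(-0.9271-1.6776i) + 4·(5.3541-2.2654i) = 17.7080-15.7720i
Z[2] = 4·(2.4271-3.6655i) + 4·(-1.3541-2.7144i) = 4.2920-25.5196i
Z[3] = 4·(2.4271+3.6655i) + 4·(-1.3541+2.7144i) = 4.2920+25.5196i
Z[4] = 4·(-0.9271+1.6776i) + 4·(5.3541+2.2654i) = 17.7080+15.7720i

DFT(4x + 4y) = 4·X + 4·Y = [16, 17.7080-15.7720i, 4.2920-25.5196i, 4.2920+25.5196i, 17.7080+15.7720i]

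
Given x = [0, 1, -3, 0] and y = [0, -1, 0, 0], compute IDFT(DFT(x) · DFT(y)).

(x ⊛ y)[n] = Σ(m=0 to 3) x[m] · y[(n-m) mod 4]

Computing each output sample:
(x ⊛ y)[0] = 0
(x ⊛ y)[1] = 0
(x ⊛ y)[2] = -1
(x ⊛ y)[3] = 3

x ⊛ y = [0, 0, -1, 3]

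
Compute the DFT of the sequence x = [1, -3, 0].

X[k] = Σ(n=0 to 2) x[n] · ω_3^(nk)
where ω_3 = e^(-2πi/3)

Computing each X[k]:
X[0] = -2
X[1] = 2.5000+2.5981i
X[2] = 2.5000-2.5981i

X = [-2, 2.5000+2.5981i, 2.5000-2.5981i]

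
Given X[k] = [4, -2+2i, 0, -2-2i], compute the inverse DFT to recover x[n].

x[n] = (1/4) Σ(k=0 to 3) X[k] · e^(2πikn/4)

Computing each x[n]:
x[0] = 0
x[1] = 0
x[2] = 2
x[3] = 2

x = [0, 0, 2, 2]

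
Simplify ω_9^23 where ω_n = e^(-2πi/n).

Since ω_9^9 = 1, powers reduce modulo 9.
23 mod 9 = 5
So ω_9^23 = ω_9^5 = e^(-2πi·5/9)

ω_9^23 = ω_9^5 = -0.9397+0.3420i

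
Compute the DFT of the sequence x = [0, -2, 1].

X[k] = Σ(n=0 to 2) x[n] · ω_3^(nk)
where ω_3 = e^(-2πi/3)

Computing each X[k]:
X[0] = -1
X[1] = 0.5000+2.5981i
X[2] = 0.5000-2.5981i

X = [-1, 0.5000+2.5981i, 0.5000-2.5981i]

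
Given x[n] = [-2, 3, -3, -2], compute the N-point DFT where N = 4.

X[k] = Σ(n=0 to 3) x[n] · ω_4^(nk)
where ω_4 = e^(-2πi/4)

Computing each X[k]:
X[0] = -4
X[1] = 1-5i
X[2] = -6
X[3] = 1+5i

X = [-4, 1-5i, -6, 1+5i]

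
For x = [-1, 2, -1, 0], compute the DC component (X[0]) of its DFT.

X[0] = Σ(n=0 to 3) x[n] · ω_4^0 = Σ x[n]
= (-1) + (2) + (-1) + (0)

X[0] = 0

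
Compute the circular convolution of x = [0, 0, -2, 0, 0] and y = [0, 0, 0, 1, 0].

(x ⊛ y)[n] = Σ(m=0 to 4) x[m] · y[(n-m) mod 5]

Computing each output sample:
(x ⊛ y)[0] = -2
(x ⊛ y)[1] = 0
(x ⊛ y)[2] = 0
(x ⊛ y)[3] = 0
(x ⊛ y)[4] = 0

x ⊛ y = [-2, 0, 0, 0, 0]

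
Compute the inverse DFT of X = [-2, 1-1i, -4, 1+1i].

x[n] = (1/4) Σ(k=0 to 3) X[k] · e^(2πikn/4)

Computing each x[n]:
x[0] = -1
x[1] = 1
x[2] = -2
x[3] = 0

x = [-1, 1, -2, 0]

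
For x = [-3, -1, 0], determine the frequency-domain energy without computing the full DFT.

Parseval: Σ|x[n]|² = (1/N)Σ|X[k]|², so Σ|X[k]|² = N·Σ|x[n]|² = 3·10.0000

Σ|X[k]|² = N·Σ|x[n]|² = 3·10.0000 = 30.0000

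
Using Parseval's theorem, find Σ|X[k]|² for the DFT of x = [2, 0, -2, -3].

Parseval: Σ|x[n]|² = (1/N)Σ|X[k]|², so Σ|X[k]|² = N·Σ|x[n]|² = 4·17.0000

Σ|X[k]|² = N·Σ|x[n]|² = 4·17.0000 = 68.0000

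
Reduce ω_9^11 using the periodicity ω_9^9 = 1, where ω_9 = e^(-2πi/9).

Since ω_9^9 = 1, powers reduce modulo 9.
11 mod 9 = 2
So ω_9^11 = ω_9^2 = e^(-2πi·2/9)

ω_9^11 = ω_9^2 = 0.1736-0.9848i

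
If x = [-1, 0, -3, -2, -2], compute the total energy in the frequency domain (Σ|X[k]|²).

Parseval: Σ|x[n]|² = (1/N)Σ|X[k]|², so Σ|X[k]|² = N·Σ|x[n]|² = 5·18.0000

Σ|X[k]|² = N·Σ|x[n]|² = 5·18.0000 = 90.0000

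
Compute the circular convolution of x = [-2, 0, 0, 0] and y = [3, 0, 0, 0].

(x ⊛ y)[n] = Σ(m=0 to 3) x[m] · y[(n-m) mod 4]

Computing each output sample:
(x ⊛ y)[0] = -6
(x ⊛ y)[1] = 0
(x ⊛ y)[2] = 0
(x ⊛ y)[3] = 0

x ⊛ y = [-6, 0, 0, 0]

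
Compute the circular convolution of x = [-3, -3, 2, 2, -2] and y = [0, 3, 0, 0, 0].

(x ⊛ y)[n] = Σ(m=0 to 4) x[m] · y[(n-m) mod 5]

Computing each output sample:
(x ⊛ y)[0] = -6
(x ⊛ y)[1] = -9
(x ⊛ y)[2] = -9
(x ⊛ y)[3] = 6
(x ⊛ y)[4] = 6

x ⊛ y = [-6, -9, -9, 6, 6]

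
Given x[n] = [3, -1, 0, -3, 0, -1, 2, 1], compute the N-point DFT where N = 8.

X[k] = Σ(n=0 to 7) x[n] · ω_8^(nk)
where ω_8 = e^(-2πi/8)

Computing each X[k]:
X[0] = 1
X[1] = 5.8284+4.8284i
X[2] = 1
X[3] = 0.1716+0.8284i
X[4] = 9
X[5] = 0.1716-0.8284i
X[6] = 1
X[7] = 5.8284-4.8284i

X = [1, 5.8284+4.8284i, 1, 0.1716+0.8284i, 9, 0.1716-0.8284i, 1, 5.8284-4.8284i]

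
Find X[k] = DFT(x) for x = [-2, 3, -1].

X[k] = Σ(n=0 to 2) x[n] · ω_3^(nk)
where ω_3 = e^(-2πi/3)

Computing each X[k]:
X[0] = 0
X[1] = -3.0000-3.4641i
X[2] = -3.0000+3.4641i

X = [0, -3.0000-3.4641i, -3.0000+3.4641i]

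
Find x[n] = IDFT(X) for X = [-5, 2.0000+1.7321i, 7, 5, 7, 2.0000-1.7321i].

x[n] = (1/6) Σ(k=0 to 5) X[k] · e^(2πikn/6)

Computing each x[n]:
x[0] = 3
x[1] = -3
x[2] = -2
x[3] = 0
x[4] = -1
x[5] = -2

x = [3, -3, -2, 0, -1, -2]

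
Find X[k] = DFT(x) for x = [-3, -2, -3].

X[k] = Σ(n=0 to 2) x[n] · ω_3^(nk)
where ω_3 = e^(-2πi/3)

Computing each X[k]:
X[0] = -8
X[1] = -0.5000-0.8660i
X[2] = -0.5000+0.8660i

X = [-8, -0.5000-0.8660i, -0.5000+0.8660i]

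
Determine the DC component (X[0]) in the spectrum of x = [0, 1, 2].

X[0] = Σ(n=0 to 2) x[n] · ω_3^0 = Σ x[n]
= (0) + (1) + (2)

X[0] = 3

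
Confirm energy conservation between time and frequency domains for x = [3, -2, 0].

Time domain:
Σ|x[n]|² = |3|² + |-2|² + |0|² = 13.0000

Frequency domain:
(1/3)Σ|X[k]|² = (1/3)(|1|² + |4.0000+1.7321i|² + |4.0000-1.7321i|²) = (1/3)·39.0000 = 13.0000

Both sides agree, confirming Parseval's theorem.

Σ|x[n]|² = (1/N)Σ|X[k]|² = 13.0000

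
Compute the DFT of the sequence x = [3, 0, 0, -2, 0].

X[k] = Σ(n=0 to 4) x[n] · ω_5^(nk)
where ω_5 = e^(-2πi/5)

Computing each X[k]:
X[0] = 1
X[1] = 4.6180-1.1756i
X[2] = 2.3820+1.9021i
X[3] = 2.3820-1.9021i
X[4] = 4.6180+1.1756i

X = [1, 4.6180-1.1756i, 2.3820+1.9021i, 2.3820-1.9021i, 4.6180+1.1756i]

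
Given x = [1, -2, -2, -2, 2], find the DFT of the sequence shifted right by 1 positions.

Time shift by 1: X_shifted[k] = ω_5^(1k) · X[k]
Shifted x = [2, 1, -2, -2, -2]

DFT(x[n-1]) = [-3, 4.9271-2.8532i, 1.5729-1.7634i, 1.5729+1.7634i, 4.9271+2.8532i]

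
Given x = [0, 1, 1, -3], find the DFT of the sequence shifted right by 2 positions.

Time shift by 2: X_shifted[k] = ω_4^(2k) · X[k]
Shifted x = [1, -3, 0, 1]

DFT(x[n-2]) = [-1, 1+4i, 3, 1-4i]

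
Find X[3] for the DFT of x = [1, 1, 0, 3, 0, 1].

X[3] = Σ(n=0 to 5) x[n] · ω_6^(3n) where ω_6 = e^(-2πi/6)
= (1)·ω_6^0 + (1)·ω_6^3 + (0)·ω_6^6 + (3)·ω_6^9 + (0)·ω_6^12 + (1)·ω_6^15

X[3] = -4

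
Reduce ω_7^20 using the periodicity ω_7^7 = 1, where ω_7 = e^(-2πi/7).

Since ω_7^7 = 1, powers reduce modulo 7.
20 mod 7 = 6
So ω_7^20 = ω_7^6 = e^(-2πi·6/7)

ω_7^20 = ω_7^6 = 0.6235+0.7818i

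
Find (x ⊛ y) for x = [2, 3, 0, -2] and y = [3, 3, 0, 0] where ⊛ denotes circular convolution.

(x ⊛ y)[n] = Σ(m=0 to 3) x[m] · y[(n-m) mod 4]

Computing each output sample:
(x ⊛ y)[0] = 0
(x ⊛ y)[1] = 15
(x ⊛ y)[2] = 9
(x ⊛ y)[3] = -6

x ⊛ y = [0, 15, 9, -6]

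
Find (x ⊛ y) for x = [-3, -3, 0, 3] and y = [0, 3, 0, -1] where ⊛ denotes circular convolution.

(x ⊛ y)[n] = Σ(m=0 to 3) x[m] · y[(n-m) mod 4]

Computing each output sample:
(x ⊛ y)[0] = 12
(x ⊛ y)[1] = -9
(x ⊛ y)[2] = -12
(x ⊛ y)[3] = 3

x ⊛ y = [12, -9, -12, 3]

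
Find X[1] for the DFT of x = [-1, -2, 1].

X[1] = Σ(n=0 to 2) x[n] · ω_3^(1n) where ω_3 = e^(-2πi/3)
= (-1)·ω_3^0 + (-2)·ω_3^1 + (1)·ω_3^2

X[1] = -0.5000+2.5981i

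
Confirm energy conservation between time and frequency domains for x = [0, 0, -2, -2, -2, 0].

Time domain:
Σ|x[n]|² = |0|² + |0|² + |-2|² + |-2|² + |-2|² + |0|² = 12.0000

Frequency domain:
(1/6)Σ|X[k]|² = (1/6)(|-6|² + |4|² + |0|² + |-2|² + |0|² + |4|²) = (1/6)·72.0000 = 12.0000

Both sides agree, confirming Parseval's theorem.

Σ|x[n]|² = (1/N)Σ|X[k]|² = 12.0000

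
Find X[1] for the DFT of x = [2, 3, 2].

X[1] = Σ(n=0 to 2) x[n] · ω_3^(1n) where ω_3 = e^(-2πi/3)
= (2)·ω_3^0 + (3)·ω_3^1 + (2)·ω_3^2

X[1] = -0.5000-0.8660i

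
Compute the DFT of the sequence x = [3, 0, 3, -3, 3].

X[k] = Σ(n=0 to 4) x[n] · ω_5^(nk)
where ω_5 = e^(-2πi/5)

Computing each X[k]:
X[0] = 6
X[1] = 3.9271-0.6735i
X[2] = 0.5729+7.4697i
X[3] = 0.5729-7.4697i
X[4] = 3.9271+0.6735i

X = [6, 3.9271-0.6735i, 0.5729+7.4697i, 0.5729-7.4697i, 3.9271+0.6735i]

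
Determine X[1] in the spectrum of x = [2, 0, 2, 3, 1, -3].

X[1] = Σ(n=0 to 5) x[n] · ω_6^(1n) where ω_6 = e^(-2πi/6)
= (2)·ω_6^0 + (0)·ω_6^1 + (2)·ω_6^2 + (3)·ω_6^3 + (1)·ω_6^4 + (-3)·ω_6^5

X[1] = -4.0000-3.4641i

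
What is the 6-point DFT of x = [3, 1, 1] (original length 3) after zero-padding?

Original 3-point DFT: [5, 2, 2]
Zero-padded 6-point DFT provides frequency interpolation.

DFT_6([x, 0, ...]) = [5, 3.0000-1.7321i, 2, 3, 2, 3.0000+1.7321i]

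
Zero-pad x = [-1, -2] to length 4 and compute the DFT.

Original 2-point DFT: [-3, 1]
Zero-padded 4-point DFT provides frequency interpolation.

DFT_4([x, 0, ...]) = [-3, -1+2i, 1, -1-2i]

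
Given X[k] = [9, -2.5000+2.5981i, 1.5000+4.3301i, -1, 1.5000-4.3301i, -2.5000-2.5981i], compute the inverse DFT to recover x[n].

x[n] = (1/6) Σ(k=0 to 5) X[k] · e^(2πikn/6)

Computing each x[n]:
x[0] = 1
x[1] = -1
x[2] = 2
x[3] = 3
x[4] = 1
x[5] = 3

x = [1, -1, 2, 3, 1, 3]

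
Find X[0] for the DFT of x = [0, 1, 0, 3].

X[0] = Σ(n=0 to 3) x[n] · ω_4^0 = Σ x[n]
= (0) + (1) + (0) + (3)

X[0] = 4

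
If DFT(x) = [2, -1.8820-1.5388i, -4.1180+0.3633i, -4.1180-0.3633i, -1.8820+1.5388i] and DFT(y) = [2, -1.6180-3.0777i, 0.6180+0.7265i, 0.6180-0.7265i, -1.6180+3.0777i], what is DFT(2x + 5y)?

By linearity: DFT(2x + 5y) = 2·DFT(x) + 5·DFT(y)
= 2·[2, -1.8820-1.5388i, -4.1180+0.3633i, -4.1180-0.3633i, -1.8820+1.5388i] + 5·[2, -1.6180-3.0777i, 0.6180+0.7265i, 0.6180-0.7265i, -1.6180+3.0777i]

Computing element-wise:
Z[0] = 2·(2) + 5·(2) = 14
Z[1] = 2·(-1.8820-1.5388i) + 5·(-1.6180-3.0777i) = -11.8540-18.4661i
Z[2] = 2·(-4.1180+0.3633i) + 5·(0.6180+0.7265i) = -5.1460+4.3591i
Z[3] = 2·(-4.1180-0.3633i) + 5·(0.6180-0.7265i) = -5.1460-4.3591i
Z[4] = 2·(-1.8820+1.5388i) + 5·(-1.6180+3.0777i) = -11.8540+18.4661i

DFT(2x + 5y) = 2·X + 5·Y = [14, -11.8540-18.4661i, -5.1460+4.3591i, -5.1460-4.3591i, -11.8540+18.4661i]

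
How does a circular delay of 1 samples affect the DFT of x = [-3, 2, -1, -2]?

Time shift by 1: X_shifted[k] = ω_4^(1k) · X[k]
Shifted x = [-2, -3, 2, -1]

DFT(x[n-1]) = [-4, -4+2i, 4, -4-2i]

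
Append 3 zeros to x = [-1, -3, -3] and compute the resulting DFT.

Original 3-point DFT: [-7, 2, 2]
Zero-padded 6-point DFT provides frequency interpolation.

DFT_6([x, 0, ...]) = [-7, -1.0000+5.1962i, 2, -1, 2, -1.0000-5.1962i]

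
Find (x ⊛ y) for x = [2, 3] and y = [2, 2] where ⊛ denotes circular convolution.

(x ⊛ y)[n] = Σ(m=0 to 1) x[m] · y[(n-m) mod 2]

Computing each output sample:
(x ⊛ y)[0] = 10
(x ⊛ y)[1] = 10

x ⊛ y = [10, 10]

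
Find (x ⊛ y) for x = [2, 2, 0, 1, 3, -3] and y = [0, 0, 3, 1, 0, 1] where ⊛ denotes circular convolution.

(x ⊛ y)[n] = Σ(m=0 to 5) x[m] · y[(n-m) mod 6]

Computing each output sample:
(x ⊛ y)[0] = 12
(x ⊛ y)[1] = -6
(x ⊛ y)[2] = 4
(x ⊛ y)[3] = 11
(x ⊛ y)[4] = -1
(x ⊛ y)[5] = 5

x ⊛ y = [12, -6, 4, 11, -1, 5]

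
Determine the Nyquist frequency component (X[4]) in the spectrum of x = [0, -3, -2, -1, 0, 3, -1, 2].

X[4] = Σ(n=0 to 7) x[n] · ω_8^(4n) where ω_8 = e^(-2πi/8)
= (0)·ω_8^0 + (-3)·ω_8^4 + (-2)·ω_8^8 + (-1)·ω_8^12 + (0)·ω_8^16 + (3)·ω_8^20 + (-1)·ω_8^24 + (2)·ω_8^28

X[4] = -4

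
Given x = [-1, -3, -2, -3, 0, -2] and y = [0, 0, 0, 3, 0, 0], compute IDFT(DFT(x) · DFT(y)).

(x ⊛ y)[n] = Σ(m=0 to 5) x[m] · y[(n-m) mod 6]

Computing each output sample:
(x ⊛ y)[0] = -9
(x ⊛ y)[1] = 0
(x ⊛ y)[2] = -6
(x ⊛ y)[3] = -3
(x ⊛ y)[4] = -9
(x ⊛ y)[5] = -6

x ⊛ y = [-9, 0, -6, -3, -9, -6]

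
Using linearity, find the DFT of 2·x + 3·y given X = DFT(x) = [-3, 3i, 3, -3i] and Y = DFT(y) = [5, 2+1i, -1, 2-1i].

By linearity: DFT(2x + 3y) = 2·DFT(x) + 3·DFT(y)
= 2·[-3, 3i, 3, -3i] + 3·[5, 2+1i, -1, 2-1i]

Computing element-wise:
Z[0] = 2·(-3) + 3·(5) = 9
Z[1] = 2·(3i) + 3·(2+1i) = 6+9i
Z[2] = 2·(3) + 3·(-1) = 3
Z[3] = 2·(-3i) + 3·(2-1i) = 6-9i

DFT(2x + 3y) = 2·X + 3·Y = [9, 6+9i, 3, 6-9i]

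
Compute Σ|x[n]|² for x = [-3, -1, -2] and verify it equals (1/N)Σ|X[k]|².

Time domain:
Σ|x[n]|² = |-3|² + |-1|² + |-2|² = 14.0000

Frequency domain:
(1/3)Σ|X[k]|² = (1/3)(|-6|² + |-1.5000-0.8660i|² + |-1.5000+0.8660i|²) = (1/3)·42.0000 = 14.0000

Both sides agree, confirming Parseval's theorem.

Σ|x[n]|² = (1/N)Σ|X[k]|² = 14.0000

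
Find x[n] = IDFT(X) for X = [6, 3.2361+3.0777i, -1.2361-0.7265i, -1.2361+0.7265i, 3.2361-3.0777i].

x[n] = (1/5) Σ(k=0 to 4) X[k] · e^(2πikn/5)

Computing each x[n]:
x[0] = 2
x[1] = 1
x[2] = -1
x[3] = 1
x[4] = 3

x = [2, 1, -1, 1, 3]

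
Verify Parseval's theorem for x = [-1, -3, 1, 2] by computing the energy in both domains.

Time domain:
Σ|x[n]|² = |-1|² + |-3|² + |1|² + |2|² = 15.0000

Frequency domain:
(1/4)Σ|X[k]|² = (1/4)(|-1|² + |-2+5i|² + |1|² + |-2-5i|²) = (1/4)·60.0000 = 15.0000

Both sides agree, confirming Parseval's theorem.

Σ|x[n]|² = (1/N)Σ|X[k]|² = 15.0000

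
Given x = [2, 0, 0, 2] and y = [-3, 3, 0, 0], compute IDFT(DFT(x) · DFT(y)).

(x ⊛ y)[n] = Σ(m=0 to 3) x[m] · y[(n-m) mod 4]

Computing each output sample:
(x ⊛ y)[0] = 0
(x ⊛ y)[1] = 6
(x ⊛ y)[2] = 0
(x ⊛ y)[3] = -6

x ⊛ y = [0, 6, 0, -6]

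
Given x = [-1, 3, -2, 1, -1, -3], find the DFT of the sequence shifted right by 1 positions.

Time shift by 1: X_shifted[k] = ω_6^(1k) · X[k]
Shifted x = [-3, -1, 3, -2, 1, -1]

DFT(x[n-1]) = [-3, -4.0000-1.7321i, -6.0000+1.7321i, 5, -6.0000-1.7321i, -4.0000+1.7321i]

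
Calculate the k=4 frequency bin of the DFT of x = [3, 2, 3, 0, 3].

X[4] = Σ(n=0 to 4) x[n] · ω_5^(4n) where ω_5 = e^(-2πi/5)
= (3)·ω_5^0 + (2)·ω_5^4 + (3)·ω_5^8 + (0)·ω_5^12 + (3)·ω_5^16

X[4] = 2.1180+0.8123i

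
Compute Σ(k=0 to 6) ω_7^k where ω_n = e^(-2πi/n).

Sum of all nth roots of unity equals 0 for n > 1 (geometric series with r ≠ 1).

0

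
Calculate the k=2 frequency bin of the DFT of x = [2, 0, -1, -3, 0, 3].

X[2] = Σ(n=0 to 5) x[n] · ω_6^(2n) where ω_6 = e^(-2πi/6)
= (2)·ω_6^0 + (0)·ω_6^2 + (-1)·ω_6^4 + (-3)·ω_6^6 + (0)·ω_6^8 + (3)·ω_6^10

X[2] = -2.0000+1.7321i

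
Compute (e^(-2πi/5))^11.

Since ω_5^5 = 1, powers reduce modulo 5.
11 mod 5 = 1
So ω_5^11 = ω_5^1 = e^(-2πi·1/5)

ω_5^11 = ω_5^1 = 0.3090-0.9511i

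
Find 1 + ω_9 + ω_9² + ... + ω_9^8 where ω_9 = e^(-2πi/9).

Sum of all nth roots of unity equals 0 for n > 1 (geometric series with r ≠ 1).

0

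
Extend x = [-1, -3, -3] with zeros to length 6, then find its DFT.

Original 3-point DFT: [-7, 2, 2]
Zero-padded 6-point DFT provides frequency interpolation.

DFT_6([x, 0, ...]) = [-7, -1.0000+5.1962i, 2, -1, 2, -1.0000-5.1962i]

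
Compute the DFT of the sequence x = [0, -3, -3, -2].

X[k] = Σ(n=0 to 3) x[n] · ω_4^(nk)
where ω_4 = e^(-2πi/4)

Computing each X[k]:
X[0] = -8
X[1] = 3+1i
X[2] = 2
X[3] = 3-1i

X = [-8, 3+1i, 2, 3-1i]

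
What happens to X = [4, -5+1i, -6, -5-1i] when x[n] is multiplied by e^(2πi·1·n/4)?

Modulation property: DFT(ω_4^(-1n)·x[n]) = X[(k-1) mod 4], so circularly shift X by 1 positions.

X[k-1] = [-5-1i, 4, -5+1i, -6]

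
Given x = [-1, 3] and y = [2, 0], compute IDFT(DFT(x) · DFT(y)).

(x ⊛ y)[n] = Σ(m=0 to 1) x[m] · y[(n-m) mod 2]

Computing each output sample:
(x ⊛ y)[0] = -2
(x ⊛ y)[1] = 6

x ⊛ y = [-2, 6]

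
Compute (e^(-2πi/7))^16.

Since ω_7^7 = 1, powers reduce modulo 7.
16 mod 7 = 2
So ω_7^16 = ω_7^2 = e^(-2πi·2/7)

ω_7^16 = ω_7^2 = -0.2225-0.9749i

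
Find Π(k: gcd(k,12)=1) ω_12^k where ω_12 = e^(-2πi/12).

The primitive 12th roots of unity are ω_12^k for k coprime to 12: k ∈ {1, 5, 7, 11}
Their product equals the constant term of the cyclotomic polynomial Φ_12(x) up to sign.
For n ≥ 3, the product of all primitive nth roots of unity is 1. (For n=1 it is 1; for n=2 it is -1.)

1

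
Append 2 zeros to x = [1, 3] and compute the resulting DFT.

Original 2-point DFT: [4, -2]
Zero-padded 4-point DFT provides frequency interpolation.

DFT_4([x, 0, ...]) = [4, 1-3i, -2, 1+3i]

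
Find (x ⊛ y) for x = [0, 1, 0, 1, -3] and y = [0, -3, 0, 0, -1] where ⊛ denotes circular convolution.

(x ⊛ y)[n] = Σ(m=0 to 4) x[m] · y[(n-m) mod 5]

Computing each output sample:
(x ⊛ y)[0] = 8
(x ⊛ y)[1] = 0
(x ⊛ y)[2] = -4
(x ⊛ y)[3] = 3
(x ⊛ y)[4] = -3

x ⊛ y = [8, 0, -4, 3, -3]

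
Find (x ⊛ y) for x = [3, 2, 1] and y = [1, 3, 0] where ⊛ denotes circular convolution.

(x ⊛ y)[n] = Σ(m=0 to 2) x[m] · y[(n-m) mod 3]

Computing each output sample:
(x ⊛ y)[0] = 6
(x ⊛ y)[1] = 11
(x ⊛ y)[2] = 7

x ⊛ y = [6, 11, 7]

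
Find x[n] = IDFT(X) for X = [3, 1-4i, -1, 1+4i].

x[n] = (1/4) Σ(k=0 to 3) X[k] · e^(2πikn/4)

Computing each x[n]:
x[0] = 1
x[1] = 3
x[2] = 0
x[3] = -1

x = [1, 3, 0, -1]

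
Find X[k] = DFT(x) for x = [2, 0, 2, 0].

X[k] = Σ(n=0 to 3) x[n] · ω_4^(nk)
where ω_4 = e^(-2πi/4)

Computing each X[k]:
X[0] = 4
X[1] = 0
X[2] = 4
X[3] = 0

X = [4, 0, 4, 0]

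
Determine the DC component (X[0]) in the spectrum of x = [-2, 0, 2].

X[0] = Σ(n=0 to 2) x[n] · ω_3^0 = Σ x[n]
= (-2) + (0) + (2)

X[0] = 0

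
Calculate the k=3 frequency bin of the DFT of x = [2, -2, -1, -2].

X[3] = Σ(n=0 to 3) x[n] · ω_4^(3n) where ω_4 = e^(-2πi/4)
= (2)·ω_4^0 + (-2)·ω_4^3 + (-1)·ω_4^6 + (-2)·ω_4^9

X[3] = 3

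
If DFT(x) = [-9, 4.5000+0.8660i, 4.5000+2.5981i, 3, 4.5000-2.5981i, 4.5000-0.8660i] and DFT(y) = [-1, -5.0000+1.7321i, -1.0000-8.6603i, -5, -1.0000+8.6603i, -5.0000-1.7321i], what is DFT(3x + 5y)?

By linearity: DFT(3x + 5y) = 3·DFT(x) + 5·DFT(y)
= 3·[-9, 4.5000+0.8660i, 4.5000+2.5981i, 3, 4.5000-2.5981i, 4.5000-0.8660i] + 5·[-1, -5.0000+1.7321i, -1.0000-8.6603i, -5, -1.0000+8.6603i, -5.0000-1.7321i]

Computing element-wise:
Z[0] = 3·(-9) + 5·(-1) = -32
Z[1] = 3·(4.5000+0.8660i) + 5·(-5.0000+1.7321i) = -11.5000+11.2585i
Z[2] = 3·(4.5000+2.5981i) + 5·(-1.0000-8.6603i) = 8.5000-35.5072i
Z[3] = 3·(3) + 5·(-5) = -16
Z[4] = 3·(4.5000-2.5981i) + 5·(-1.0000+8.6603i) = 8.5000+35.5072i
Z[5] = 3·(4.5000-0.8660i) + 5·(-5.0000-1.7321i) = -11.5000-11.2585i

DFT(3x + 5y) = 3·X + 5·Y = [-32, -11.5000+11.2585i, 8.5000-35.5072i, -16, 8.5000+35.5072i, -11.5000-11.2585i]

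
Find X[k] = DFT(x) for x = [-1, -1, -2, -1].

X[k] = Σ(n=0 to 3) x[n] · ω_4^(nk)
where ω_4 = e^(-2πi/4)

Computing each X[k]:
X[0] = -5
X[1] = 1
X[2] = -1
X[3] = 1

X = [-5, 1, -1, 1]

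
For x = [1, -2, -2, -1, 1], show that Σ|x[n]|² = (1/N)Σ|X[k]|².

Time domain:
Σ|x[n]|² = |1|² + |-2|² + |-2|² + |-1|² + |1|² = 11.0000

Frequency domain:
(1/5)Σ|X[k]|² = (1/5)(|-3|² + |3.1180+3.4410i|² + |0.8820+0.8123i|² + |0.8820-0.8123i|² + |3.1180-3.4410i|²) = (1/5)·55.0000 = 11.0000

Both sides agree, confirming Parseval's theorem.

Σ|x[n]|² = (1/N)Σ|X[k]|² = 11.0000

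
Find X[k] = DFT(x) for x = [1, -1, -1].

X[k] = Σ(n=0 to 2) x[n] · ω_3^(nk)
where ω_3 = e^(-2πi/3)

Computing each X[k]:
X[0] = -1
X[1] = 2
X[2] = 2

X = [-1, 2, 2]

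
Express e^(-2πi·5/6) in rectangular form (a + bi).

ω_6^5 = e^(-2πi·5/6)
= cos(-2π·5/6) + i·sin(-2π·5/6)
= cos(-10π/6) + i·sin(-10π/6)

ω_6^5 = cos(-10π/6) + i·sin(-10π/6) = 0.5000+0.8660i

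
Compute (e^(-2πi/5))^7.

Since ω_5^5 = 1, powers reduce modulo 5.
7 mod 5 = 2
So ω_5^7 = ω_5^2 = e^(-2πi·2/5)

ω_5^7 = ω_5^2 = -0.8090-0.5878i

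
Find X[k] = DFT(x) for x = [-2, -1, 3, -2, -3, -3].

X[k] = Σ(n=0 to 5) x[n] · ω_6^(nk)
where ω_6 = e^(-2πi/6)

Computing each X[k]:
X[0] = -8
X[1] = -2.0000-6.9282i
X[2] = -2.0000+3.4641i
X[3] = 4
X[4] = -2.0000-3.4641i
X[5] = -2.0000+6.9282i

X = [-8, -2.0000-6.9282i, -2.0000+3.4641i, 4, -2.0000-3.4641i, -2.0000+6.9282i]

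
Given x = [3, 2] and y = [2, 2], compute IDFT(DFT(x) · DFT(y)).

(x ⊛ y)[n] = Σ(m=0 to 1) x[m] · y[(n-m) mod 2]

Computing each output sample:
(x ⊛ y)[0] = 10
(x ⊛ y)[1] = 10

x ⊛ y = [10, 10]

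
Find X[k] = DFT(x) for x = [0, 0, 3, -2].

X[k] = Σ(n=0 to 3) x[n] · ω_4^(nk)
where ω_4 = e^(-2πi/4)

Computing each X[k]:
X[0] = 1
X[1] = -3-2i
X[2] = 5
X[3] = -3+2i

X = [1, -3-2i, 5, -3+2i]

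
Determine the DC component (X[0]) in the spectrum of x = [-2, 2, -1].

X[0] = Σ(n=0 to 2) x[n] · ω_3^0 = Σ x[n]
= (-2) + (2) + (-1)

X[0] = -1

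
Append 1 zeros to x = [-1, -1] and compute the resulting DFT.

Original 2-point DFT: [-2, 0]
Zero-padded 3-point DFT provides frequency interpolation.

DFT_3([x, 0, ...]) = [-2, -0.5000+0.8660i, -0.5000-0.8660i]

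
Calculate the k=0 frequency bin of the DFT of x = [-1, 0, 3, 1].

X[0] = Σ(n=0 to 3) x[n] · ω_4^0 = Σ x[n]
= (-1) + (0) + (3) + (1)

X[0] = 3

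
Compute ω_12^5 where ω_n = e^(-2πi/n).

ω_12^5 = e^(-2πi·5/12)
= cos(-2π·5/12) + i·sin(-2π·5/12)
= cos(-10π/12) + i·sin(-10π/12)

ω_12^5 = cos(-10π/12) + i·sin(-10π/12) = -0.8660-0.5000i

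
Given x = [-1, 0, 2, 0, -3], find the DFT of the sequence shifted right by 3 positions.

Time shift by 3: X_shifted[k] = ω_5^(3k) · X[k]
Shifted x = [2, 0, -3, -1, 0]

DFT(x[n-3]) = [-2, 5.2361+1.1756i, 0.7639-1.9021i, 0.7639+1.9021i, 5.2361-1.1756i]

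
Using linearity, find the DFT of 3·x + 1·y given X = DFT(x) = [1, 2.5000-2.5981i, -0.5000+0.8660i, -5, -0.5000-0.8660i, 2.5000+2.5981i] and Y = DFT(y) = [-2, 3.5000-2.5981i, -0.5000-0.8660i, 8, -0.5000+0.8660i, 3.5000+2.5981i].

By linearity: DFT(3x + 1y) = 3·DFT(x) + 1·DFT(y)
= 3·[1, 2.5000-2.5981i, -0.5000+0.8660i, -5, -0.5000-0.8660i, 2.5000+2.5981i] + 1·[-2, 3.5000-2.5981i, -0.5000-0.8660i, 8, -0.5000+0.8660i, 3.5000+2.5981i]

Computing element-wise:
Z[0] = 3·(1) + 1·(-2) = 1
Z[1] = 3·(2.5000-2.5981i) + 1·(3.5000-2.5981i) = 11.0000-10.3924i
Z[2] = 3·(-0.5000+0.8660i) + 1·(-0.5000-0.8660i) = -2.0000+1.7320i
Z[3] = 3·(-5) + 1·(8) = -7
Z[4] = 3·(-0.5000-0.8660i) + 1·(-0.5000+0.8660i) = -2.0000-1.7320i
Z[5] = 3·(2.5000+2.5981i) + 1·(3.5000+2.5981i) = 11.0000+10.3924i

DFT(3x + 1y) = 3·X + 1·Y = [1, 11.0000-10.3924i, -2.0000+1.7320i, -7, -2.0000-1.7320i, 11.0000+10.3924i]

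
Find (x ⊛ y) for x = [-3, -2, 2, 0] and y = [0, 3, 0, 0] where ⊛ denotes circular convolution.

(x ⊛ y)[n] = Σ(m=0 to 3) x[m] · y[(n-m) mod 4]

Computing each output sample:
(x ⊛ y)[0] = 0
(x ⊛ y)[1] = -9
(x ⊛ y)[2] = -6
(x ⊛ y)[3] = 6

x ⊛ y = [0, -9, -6, 6]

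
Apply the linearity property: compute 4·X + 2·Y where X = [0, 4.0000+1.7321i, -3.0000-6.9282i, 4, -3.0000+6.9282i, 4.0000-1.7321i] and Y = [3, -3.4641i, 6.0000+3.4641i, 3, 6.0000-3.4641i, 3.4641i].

By linearity: DFT(4x + 2y) = 4·DFT(x) + 2·DFT(y)
= 4·[0, 4.0000+1.7321i, -3.0000-6.9282i, 4, -3.0000+6.9282i, 4.0000-1.7321i] + 2·[3, -3.4641i, 6.0000+3.4641i, 3, 6.0000-3.4641i, 3.4641i]

Computing element-wise:
Z[0] = 4·(0) + 2·(3) = 6
Z[1] = 4·(4.0000+1.7321i) + 2·(-3.4641i) = 16.0000+0.0002i
Z[2] = 4·(-3.0000-6.9282i) + 2·(6.0000+3.4641i) = -20.7846i
Z[3] = 4·(4) + 2·(3) = 22
Z[4] = 4·(-3.0000+6.9282i) + 2·(6.0000-3.4641i) = 20.7846i
Z[5] = 4·(4.0000-1.7321i) + 2·(3.4641i) = 16.0000-0.0002i

DFT(4x + 2y) = 4·X + 2·Y = [6, 16.0000+0.0002i, -20.7846i, 22, 20.7846i, 16.0000-0.0002i]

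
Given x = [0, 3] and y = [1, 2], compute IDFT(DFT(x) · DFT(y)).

(x ⊛ y)[n] = Σ(m=0 to 1) x[m] · y[(n-m) mod 2]

Computing each output sample:
(x ⊛ y)[0] = 6
(x ⊛ y)[1] = 3

x ⊛ y = [6, 3]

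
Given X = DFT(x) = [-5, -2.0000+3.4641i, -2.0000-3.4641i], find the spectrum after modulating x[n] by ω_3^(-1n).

Modulation property: DFT(ω_3^(-1n)·x[n]) = X[(k-1) mod 3], so circularly shift X by 1 positions.

X[k-1] = [-2.0000-3.4641i, -5, -2.0000+3.4641i]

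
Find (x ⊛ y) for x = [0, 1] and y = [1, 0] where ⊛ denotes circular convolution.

(x ⊛ y)[n] = Σ(m=0 to 1) x[m] · y[(n-m) mod 2]

Computing each output sample:
(x ⊛ y)[0] = 0
(x ⊛ y)[1] = 1

x ⊛ y = [0, 1]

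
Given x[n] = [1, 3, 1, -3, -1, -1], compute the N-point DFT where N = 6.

X[k] = Σ(n=0 to 5) x[n] · ω_6^(nk)
where ω_6 = e^(-2πi/6)

Computing each X[k]:
X[0] = 0
X[1] = 5.0000-5.1962i
X[2] = -3.0000-1.7321i
X[3] = 2
X[4] = -3.0000+1.7321i
X[5] = 5.0000+5.1962i

X = [0, 5.0000-5.1962i, -3.0000-1.7321i, 2, -3.0000+1.7321i, 5.0000+5.1962i]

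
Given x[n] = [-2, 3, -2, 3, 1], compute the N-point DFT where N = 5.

X[k] = Σ(n=0 to 4) x[n] · ω_5^(nk)
where ω_5 = e^(-2πi/5)

Computing each X[k]:
X[0] = 3
X[1] = -1.5729+1.0368i
X[2] = -4.9271-5.9309i
X[3] = -4.9271+5.9309i
X[4] = -1.5729-1.0368i

X = [3, -1.5729+1.0368i, -4.9271-5.9309i, -4.9271+5.9309i, -1.5729-1.0368i]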